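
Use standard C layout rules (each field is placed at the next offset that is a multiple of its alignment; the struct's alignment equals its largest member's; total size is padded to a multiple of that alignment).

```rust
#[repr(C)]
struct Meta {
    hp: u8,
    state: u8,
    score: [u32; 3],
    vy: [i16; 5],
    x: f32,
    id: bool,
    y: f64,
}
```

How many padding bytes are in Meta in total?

0..1  hp  (1B, 1-aligned)
1..2  state  (1B, 1-aligned)
2..4  -- padding (2B)
4..16  score  (12B, 4-aligned)
16..26  vy  (10B, 2-aligned)
26..28  -- padding (2B)
28..32  x  (4B, 4-aligned)
32..33  id  (1B, 1-aligned)
33..40  -- padding (7B)
40..48  y  (8B, 8-aligned)
sizeof = 48, alignof = 8
data bytes 37, size 48 → padding 11

11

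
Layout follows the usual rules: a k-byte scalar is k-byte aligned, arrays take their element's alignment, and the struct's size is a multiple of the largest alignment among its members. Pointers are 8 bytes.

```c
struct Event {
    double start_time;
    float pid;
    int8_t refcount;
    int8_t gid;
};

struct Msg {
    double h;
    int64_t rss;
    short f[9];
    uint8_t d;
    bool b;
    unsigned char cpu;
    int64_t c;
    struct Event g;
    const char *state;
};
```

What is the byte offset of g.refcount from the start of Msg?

Event: 0..8  start_time  (8B, 8-aligned); 8..12  pid  (4B, 4-aligned); 12..13  refcount  (1B, 1-aligned); 13..14  gid  (1B, 1-aligned); 14..16  -- tail padding (2B); sizeof = 16, alignof = 8
0..8  h  (8B, 8-aligned)
8..16  rss  (8B, 8-aligned)
16..34  f  (18B, 2-aligned)
34..35  d  (1B, 1-aligned)
35..36  b  (1B, 1-aligned)
36..37  cpu  (1B, 1-aligned)
37..40  -- padding (3B)
40..48  c  (8B, 8-aligned)
48..64  g  (16B, 8-aligned)
within Event: refcount at 12
48 + 12 = 60

60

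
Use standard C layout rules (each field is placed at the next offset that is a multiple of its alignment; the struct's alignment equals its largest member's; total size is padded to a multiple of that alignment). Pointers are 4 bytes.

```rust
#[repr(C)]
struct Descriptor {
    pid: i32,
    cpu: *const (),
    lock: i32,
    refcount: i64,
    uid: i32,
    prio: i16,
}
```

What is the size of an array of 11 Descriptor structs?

352

@0: pid [4B, align 4] → 4
@4: cpu [4B, align 4] → 8
@8: lock [4B, align 4] → 12
+4 pad (align 8)
@16: refcount [8B, align 8] → 24
@24: uid [4B, align 4] → 28
@28: prio [2B, align 2] → 30
+2 tail pad (align 8)
size 32, align 8
array of 11: 11 × 32 = 352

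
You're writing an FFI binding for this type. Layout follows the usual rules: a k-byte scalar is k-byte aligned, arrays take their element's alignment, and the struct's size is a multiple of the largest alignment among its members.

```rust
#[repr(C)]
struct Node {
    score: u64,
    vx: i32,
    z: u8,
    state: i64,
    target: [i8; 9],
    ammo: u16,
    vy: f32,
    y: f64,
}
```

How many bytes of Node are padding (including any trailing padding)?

4

0..8  score  (8B, 8-aligned)
8..12  vx  (4B, 4-aligned)
12..13  z  (1B, 1-aligned)
13..16  -- padding (3B)
16..24  state  (8B, 8-aligned)
24..33  target  (9B, 1-aligned)
33..34  -- padding (1B)
34..36  ammo  (2B, 2-aligned)
36..40  vy  (4B, 4-aligned)
40..48  y  (8B, 8-aligned)
sizeof = 48, alignof = 8
data bytes 44, size 48 → padding 4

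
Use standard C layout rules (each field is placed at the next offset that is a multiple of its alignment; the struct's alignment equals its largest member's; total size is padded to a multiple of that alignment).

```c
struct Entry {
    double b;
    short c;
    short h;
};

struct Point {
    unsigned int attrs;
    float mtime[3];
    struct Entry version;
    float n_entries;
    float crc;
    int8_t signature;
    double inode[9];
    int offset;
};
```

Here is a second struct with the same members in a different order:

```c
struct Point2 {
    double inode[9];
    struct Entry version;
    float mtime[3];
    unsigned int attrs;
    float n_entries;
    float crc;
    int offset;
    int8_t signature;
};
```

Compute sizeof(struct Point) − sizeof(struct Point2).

8

Entry: 0..8  b  (8B, 8-aligned); 8..10  c  (2B, 2-aligned); 10..12  h  (2B, 2-aligned); 12..16  -- tail padding (4B); sizeof = 16, alignof = 8
0..4  attrs  (4B, 4-aligned)
4..16  mtime  (12B, 4-aligned)
16..32  version  (16B, 8-aligned)
32..36  n_entries  (4B, 4-aligned)
36..40  crc  (4B, 4-aligned)
40..41  signature  (1B, 1-aligned)
41..48  -- padding (7B)
48..120  inode  (72B, 8-aligned)
120..124  offset  (4B, 4-aligned)
124..128  -- tail padding (4B)
sizeof = 128, alignof = 8
— Point2 —
0..72  inode  (72B, 8-aligned)
72..88  version  (16B, 8-aligned)
88..100  mtime  (12B, 4-aligned)
100..104  attrs  (4B, 4-aligned)
104..108  n_entries  (4B, 4-aligned)
108..112  crc  (4B, 4-aligned)
112..116  offset  (4B, 4-aligned)
116..117  signature  (1B, 1-aligned)
117..120  -- tail padding (3B)
sizeof = 120, alignof = 8
128 − 120 = 8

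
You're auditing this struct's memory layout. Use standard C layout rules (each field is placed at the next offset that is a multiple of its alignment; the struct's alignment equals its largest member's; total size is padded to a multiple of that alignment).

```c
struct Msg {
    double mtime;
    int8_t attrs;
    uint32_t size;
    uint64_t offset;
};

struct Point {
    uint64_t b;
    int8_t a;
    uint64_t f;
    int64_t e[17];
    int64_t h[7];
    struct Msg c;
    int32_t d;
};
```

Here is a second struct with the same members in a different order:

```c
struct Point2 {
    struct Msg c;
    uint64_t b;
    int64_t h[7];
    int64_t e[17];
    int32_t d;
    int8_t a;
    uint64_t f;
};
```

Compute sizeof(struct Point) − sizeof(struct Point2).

Msg: mtime at 0 (size 8, align 8) → ends 8; attrs at 8 (size 1, align 1) → ends 9; pad 3 to align 4 for size; size at 12 (size 4, align 4) → ends 16; offset at 16 (size 8, align 8) → ends 24; total 24 bytes, alignment 8
b at 0 (size 8, align 8) → ends 8
a at 8 (size 1, align 1) → ends 9
pad 7 to align 8 for f
f at 16 (size 8, align 8) → ends 24
e at 24 (size 136, align 8) → ends 160
h at 160 (size 56, align 8) → ends 216
c at 216 (size 24, align 8) → ends 240
d at 240 (size 4, align 4) → ends 244
tail pad 4 to reach multiple of 8
total 248 bytes, alignment 8
— Point2 —
c at 0 (size 24, align 8) → ends 24
b at 24 (size 8, align 8) → ends 32
h at 32 (size 56, align 8) → ends 88
e at 88 (size 136, align 8) → ends 224
d at 224 (size 4, align 4) → ends 228
a at 228 (size 1, align 1) → ends 229
pad 3 to align 8 for f
f at 232 (size 8, align 8) → ends 240
total 240 bytes, alignment 8
248 − 240 = 8

8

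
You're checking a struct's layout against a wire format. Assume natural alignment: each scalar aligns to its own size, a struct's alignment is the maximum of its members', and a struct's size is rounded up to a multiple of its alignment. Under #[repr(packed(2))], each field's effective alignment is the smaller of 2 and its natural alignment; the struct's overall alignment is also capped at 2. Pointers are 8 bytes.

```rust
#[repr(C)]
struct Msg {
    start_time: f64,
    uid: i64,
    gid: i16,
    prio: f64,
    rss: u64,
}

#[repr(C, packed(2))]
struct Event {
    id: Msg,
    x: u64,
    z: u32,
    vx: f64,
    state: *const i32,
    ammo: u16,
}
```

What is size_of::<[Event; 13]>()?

Msg: start_time at 0 (size 8, align 8) → ends 8; uid at 8 (size 8, align 8) → ends 16; gid at 16 (size 2, align 2) → ends 18; pad 6 to align 8 for prio; prio at 24 (size 8, align 8) → ends 32; rss at 32 (size 8, align 8) → ends 40; total 40 bytes, alignment 8
id at 0 (size 40, align 2) → ends 40
x at 40 (size 8, align 2) → ends 48
z at 48 (size 4, align 2) → ends 52
vx at 52 (size 8, align 2) → ends 60
state at 60 (size 8, align 2) → ends 68
ammo at 68 (size 2, align 2) → ends 70
total 70 bytes, alignment 2
array of 13: 13 × 70 = 910

910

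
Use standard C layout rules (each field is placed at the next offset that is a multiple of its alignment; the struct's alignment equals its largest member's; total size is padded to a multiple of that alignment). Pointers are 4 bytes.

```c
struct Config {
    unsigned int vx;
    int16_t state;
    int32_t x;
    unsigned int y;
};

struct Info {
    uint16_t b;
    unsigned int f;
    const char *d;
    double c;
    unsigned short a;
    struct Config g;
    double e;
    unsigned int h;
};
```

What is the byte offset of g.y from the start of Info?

Config: vx at 0 (size 4, align 4) → ends 4; state at 4 (size 2, align 2) → ends 6; pad 2 to align 4 for x; x at 8 (size 4, align 4) → ends 12; y at 12 (size 4, align 4) → ends 16; total 16 bytes, alignment 4
b at 0 (size 2, align 2) → ends 2
pad 2 to align 4 for f
f at 4 (size 4, align 4) → ends 8
d at 8 (size 4, align 4) → ends 12
pad 4 to align 8 for c
c at 16 (size 8, align 8) → ends 24
a at 24 (size 2, align 2) → ends 26
pad 2 to align 4 for g
g at 28 (size 16, align 4) → ends 44
within Config: y at 12
28 + 12 = 40

40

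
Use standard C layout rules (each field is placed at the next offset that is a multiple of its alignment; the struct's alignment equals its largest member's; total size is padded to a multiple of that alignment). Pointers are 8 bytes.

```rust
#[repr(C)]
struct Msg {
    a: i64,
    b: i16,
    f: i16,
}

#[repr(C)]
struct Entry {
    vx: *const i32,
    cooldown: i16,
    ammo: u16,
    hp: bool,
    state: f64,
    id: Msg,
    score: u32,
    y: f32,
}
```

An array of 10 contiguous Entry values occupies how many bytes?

Msg: 0..8  a  (8B, 8-aligned); 8..10  b  (2B, 2-aligned); 10..12  f  (2B, 2-aligned); 12..16  -- tail padding (4B); sizeof = 16, alignof = 8
0..8  vx  (8B, 8-aligned)
8..10  cooldown  (2B, 2-aligned)
10..12  ammo  (2B, 2-aligned)
12..13  hp  (1B, 1-aligned)
13..16  -- padding (3B)
16..24  state  (8B, 8-aligned)
24..40  id  (16B, 8-aligned)
40..44  score  (4B, 4-aligned)
44..48  y  (4B, 4-aligned)
sizeof = 48, alignof = 8
array of 10: 10 × 48 = 480

480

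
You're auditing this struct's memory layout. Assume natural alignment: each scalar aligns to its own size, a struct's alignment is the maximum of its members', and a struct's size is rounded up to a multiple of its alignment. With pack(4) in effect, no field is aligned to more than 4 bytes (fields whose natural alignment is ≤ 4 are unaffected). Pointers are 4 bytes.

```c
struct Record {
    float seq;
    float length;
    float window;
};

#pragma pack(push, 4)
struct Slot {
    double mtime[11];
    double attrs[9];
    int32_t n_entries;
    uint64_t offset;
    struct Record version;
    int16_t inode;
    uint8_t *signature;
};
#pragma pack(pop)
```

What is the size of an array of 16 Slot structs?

3072

Record: 0..4  seq  (4B, 4-aligned); 4..8  length  (4B, 4-aligned); 8..12  window  (4B, 4-aligned); sizeof = 12, alignof = 4
0..88  mtime  (88B, 4-aligned)
88..160  attrs  (72B, 4-aligned)
160..164  n_entries  (4B, 4-aligned)
164..172  offset  (8B, 4-aligned)
172..184  version  (12B, 4-aligned)
184..186  inode  (2B, 2-aligned)
186..188  -- padding (2B)
188..192  signature  (4B, 4-aligned)
sizeof = 192, alignof = 4
array of 16: 16 × 192 = 3072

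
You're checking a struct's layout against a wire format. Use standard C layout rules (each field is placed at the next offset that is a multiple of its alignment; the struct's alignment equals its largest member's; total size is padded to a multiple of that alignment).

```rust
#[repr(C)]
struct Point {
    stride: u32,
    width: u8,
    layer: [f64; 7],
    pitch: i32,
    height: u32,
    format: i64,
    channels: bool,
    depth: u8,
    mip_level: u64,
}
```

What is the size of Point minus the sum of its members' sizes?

0..4  stride  (4B, 4-aligned)
4..5  width  (1B, 1-aligned)
5..8  -- padding (3B)
8..64  layer  (56B, 8-aligned)
64..68  pitch  (4B, 4-aligned)
68..72  height  (4B, 4-aligned)
72..80  format  (8B, 8-aligned)
80..81  channels  (1B, 1-aligned)
81..82  depth  (1B, 1-aligned)
82..88  -- padding (6B)
88..96  mip_level  (8B, 8-aligned)
sizeof = 96, alignof = 8
data bytes 87, size 96 → padding 9

9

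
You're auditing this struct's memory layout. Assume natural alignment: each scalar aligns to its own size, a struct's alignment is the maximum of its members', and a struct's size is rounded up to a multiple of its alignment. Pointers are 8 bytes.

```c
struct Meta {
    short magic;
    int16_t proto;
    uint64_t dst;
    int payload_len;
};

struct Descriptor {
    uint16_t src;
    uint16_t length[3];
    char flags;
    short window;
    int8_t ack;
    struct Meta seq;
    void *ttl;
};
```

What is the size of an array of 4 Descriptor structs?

Meta: @0: magic [2B, align 2] → 2; @2: proto [2B, align 2] → 4; +4 pad (align 8); @8: dst [8B, align 8] → 16; @16: payload_len [4B, align 4] → 20; +4 tail pad (align 8); size 24, align 8
@0: src [2B, align 2] → 2
@2: length [6B, align 2] → 8
@8: flags [1B, align 1] → 9
+1 pad (align 2)
@10: window [2B, align 2] → 12
@12: ack [1B, align 1] → 13
+3 pad (align 8)
@16: seq [24B, align 8] → 40
@40: ttl [8B, align 8] → 48
size 48, align 8
array of 4: 4 × 48 = 192

192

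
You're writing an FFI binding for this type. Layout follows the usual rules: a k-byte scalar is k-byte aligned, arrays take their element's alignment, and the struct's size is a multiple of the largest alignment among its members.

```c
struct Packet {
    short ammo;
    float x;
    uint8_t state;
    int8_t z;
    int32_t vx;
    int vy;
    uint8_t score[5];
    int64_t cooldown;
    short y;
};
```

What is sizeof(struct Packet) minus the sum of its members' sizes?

ammo at 0 (size 2, align 2) → ends 2
pad 2 to align 4 for x
x at 4 (size 4, align 4) → ends 8
state at 8 (size 1, align 1) → ends 9
z at 9 (size 1, align 1) → ends 10
pad 2 to align 4 for vx
vx at 12 (size 4, align 4) → ends 16
vy at 16 (size 4, align 4) → ends 20
score at 20 (size 5, align 1) → ends 25
pad 7 to align 8 for cooldown
cooldown at 32 (size 8, align 8) → ends 40
y at 40 (size 2, align 2) → ends 42
tail pad 6 to reach multiple of 8
total 48 bytes, alignment 8
data bytes 31, size 48 → padding 17

17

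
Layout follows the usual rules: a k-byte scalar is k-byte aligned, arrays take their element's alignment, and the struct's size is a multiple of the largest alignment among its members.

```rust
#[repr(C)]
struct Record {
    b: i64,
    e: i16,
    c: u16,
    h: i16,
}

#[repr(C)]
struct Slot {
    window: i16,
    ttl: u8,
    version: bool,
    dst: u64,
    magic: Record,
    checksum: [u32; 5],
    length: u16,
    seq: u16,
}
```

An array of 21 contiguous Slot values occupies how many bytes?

Record: @0: b [8B, align 8] → 8; @8: e [2B, align 2] → 10; @10: c [2B, align 2] → 12; @12: h [2B, align 2] → 14; +2 tail pad (align 8); size 16, align 8
@0: window [2B, align 2] → 2
@2: ttl [1B, align 1] → 3
@3: version [1B, align 1] → 4
+4 pad (align 8)
@8: dst [8B, align 8] → 16
@16: magic [16B, align 8] → 32
@32: checksum [20B, align 4] → 52
@52: length [2B, align 2] → 54
@54: seq [2B, align 2] → 56
size 56, align 8
array of 21: 21 × 56 = 1176

1176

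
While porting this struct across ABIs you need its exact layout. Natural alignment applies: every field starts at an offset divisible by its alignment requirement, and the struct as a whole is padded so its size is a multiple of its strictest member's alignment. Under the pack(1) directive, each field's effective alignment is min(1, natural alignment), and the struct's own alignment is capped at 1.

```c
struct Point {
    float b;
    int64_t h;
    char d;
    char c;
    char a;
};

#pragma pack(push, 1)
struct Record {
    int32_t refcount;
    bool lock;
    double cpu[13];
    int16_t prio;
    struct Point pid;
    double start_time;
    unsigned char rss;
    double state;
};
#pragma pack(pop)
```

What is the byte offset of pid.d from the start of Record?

Point: @0: b [4B, align 4] → 4; +4 pad (align 8); @8: h [8B, align 8] → 16; @16: d [1B, align 1] → 17; @17: c [1B, align 1] → 18; @18: a [1B, align 1] → 19; +5 tail pad (align 8); size 24, align 8
@0: refcount [4B, align 1] → 4
@4: lock [1B, align 1] → 5
@5: cpu [104B, align 1] → 109
@109: prio [2B, align 1] → 111
@111: pid [24B, align 1] → 135
within Point: d at 16
111 + 16 = 127

127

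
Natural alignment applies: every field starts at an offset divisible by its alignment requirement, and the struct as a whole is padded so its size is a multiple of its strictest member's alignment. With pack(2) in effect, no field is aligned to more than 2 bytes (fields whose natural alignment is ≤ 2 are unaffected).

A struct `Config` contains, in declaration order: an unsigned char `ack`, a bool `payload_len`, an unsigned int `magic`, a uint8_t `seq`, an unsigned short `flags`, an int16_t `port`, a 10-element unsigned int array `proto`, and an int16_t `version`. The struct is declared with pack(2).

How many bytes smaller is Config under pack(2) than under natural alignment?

natural layout:
  ack at 0 (size 1, align 1) → ends 1
  payload_len at 1 (size 1, align 1) → ends 2
  pad 2 to align 4 for magic
  magic at 4 (size 4, align 4) → ends 8
  seq at 8 (size 1, align 1) → ends 9
  pad 1 to align 2 for flags
  flags at 10 (size 2, align 2) → ends 12
  port at 12 (size 2, align 2) → ends 14
  pad 2 to align 4 for proto
  proto at 16 (size 40, align 4) → ends 56
  version at 56 (size 2, align 2) → ends 58
  tail pad 2 to reach multiple of 4
  total 60 bytes, alignment 4
packed(2) layout:
  ack at 0 (size 1, align 1) → ends 1
  payload_len at 1 (size 1, align 1) → ends 2
  magic at 2 (size 4, align 2) → ends 6
  seq at 6 (size 1, align 1) → ends 7
  pad 1 to align 2 for flags
  flags at 8 (size 2, align 2) → ends 10
  port at 10 (size 2, align 2) → ends 12
  proto at 12 (size 40, align 2) → ends 52
  version at 52 (size 2, align 2) → ends 54
  total 54 bytes, alignment 2
60 − 54 = 6

6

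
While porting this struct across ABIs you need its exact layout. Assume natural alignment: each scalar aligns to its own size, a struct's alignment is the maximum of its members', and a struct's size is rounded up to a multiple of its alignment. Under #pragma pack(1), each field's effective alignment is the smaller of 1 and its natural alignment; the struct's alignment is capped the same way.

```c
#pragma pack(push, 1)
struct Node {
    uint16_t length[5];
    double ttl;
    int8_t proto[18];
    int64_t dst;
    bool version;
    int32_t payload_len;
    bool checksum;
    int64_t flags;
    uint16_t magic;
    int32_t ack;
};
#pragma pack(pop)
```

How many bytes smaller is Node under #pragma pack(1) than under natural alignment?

natural layout:
  0..10  length  (10B, 2-aligned)
  10..16  -- padding (6B)
  16..24  ttl  (8B, 8-aligned)
  24..42  proto  (18B, 1-aligned)
  42..48  -- padding (6B)
  48..56  dst  (8B, 8-aligned)
  56..57  version  (1B, 1-aligned)
  57..60  -- padding (3B)
  60..64  payload_len  (4B, 4-aligned)
  64..65  checksum  (1B, 1-aligned)
  65..72  -- padding (7B)
  72..80  flags  (8B, 8-aligned)
  80..82  magic  (2B, 2-aligned)
  82..84  -- padding (2B)
  84..88  ack  (4B, 4-aligned)
  sizeof = 88, alignof = 8
packed(1) layout:
  0..10  length  (10B, 1-aligned)
  10..18  ttl  (8B, 1-aligned)
  18..36  proto  (18B, 1-aligned)
  36..44  dst  (8B, 1-aligned)
  44..45  version  (1B, 1-aligned)
  45..49  payload_len  (4B, 1-aligned)
  49..50  checksum  (1B, 1-aligned)
  50..58  flags  (8B, 1-aligned)
  58..60  magic  (2B, 1-aligned)
  60..64  ack  (4B, 1-aligned)
  sizeof = 64, alignof = 1
88 − 64 = 24

24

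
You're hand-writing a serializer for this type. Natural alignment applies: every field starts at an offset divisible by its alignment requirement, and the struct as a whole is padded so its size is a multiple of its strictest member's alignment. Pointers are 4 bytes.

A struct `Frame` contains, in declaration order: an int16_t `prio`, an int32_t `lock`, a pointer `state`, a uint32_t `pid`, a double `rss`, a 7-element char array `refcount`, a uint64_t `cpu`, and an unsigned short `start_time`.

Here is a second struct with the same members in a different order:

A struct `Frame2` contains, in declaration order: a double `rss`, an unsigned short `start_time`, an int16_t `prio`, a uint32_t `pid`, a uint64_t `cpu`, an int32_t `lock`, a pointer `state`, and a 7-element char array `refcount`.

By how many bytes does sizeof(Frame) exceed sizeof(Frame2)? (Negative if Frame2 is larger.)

0..2  prio  (2B, 2-aligned)
2..4  -- padding (2B)
4..8  lock  (4B, 4-aligned)
8..12  state  (4B, 4-aligned)
12..16  pid  (4B, 4-aligned)
16..24  rss  (8B, 8-aligned)
24..31  refcount  (7B, 1-aligned)
31..32  -- padding (1B)
32..40  cpu  (8B, 8-aligned)
40..42  start_time  (2B, 2-aligned)
42..48  -- tail padding (6B)
sizeof = 48, alignof = 8
— Frame2 —
0..8  rss  (8B, 8-aligned)
8..10  start_time  (2B, 2-aligned)
10..12  prio  (2B, 2-aligned)
12..16  pid  (4B, 4-aligned)
16..24  cpu  (8B, 8-aligned)
24..28  lock  (4B, 4-aligned)
28..32  state  (4B, 4-aligned)
32..39  refcount  (7B, 1-aligned)
39..40  -- tail padding (1B)
sizeof = 40, alignof = 8
48 − 40 = 8

8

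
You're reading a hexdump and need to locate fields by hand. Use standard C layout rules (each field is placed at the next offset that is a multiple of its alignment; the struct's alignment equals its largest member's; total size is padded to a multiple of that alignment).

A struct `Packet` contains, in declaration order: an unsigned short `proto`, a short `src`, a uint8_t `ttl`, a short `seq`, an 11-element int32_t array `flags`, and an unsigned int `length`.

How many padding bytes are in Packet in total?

1

proto at 0 (size 2, align 2) → ends 2
src at 2 (size 2, align 2) → ends 4
ttl at 4 (size 1, align 1) → ends 5
pad 1 to align 2 for seq
seq at 6 (size 2, align 2) → ends 8
flags at 8 (size 44, align 4) → ends 52
length at 52 (size 4, align 4) → ends 56
total 56 bytes, alignment 4
data bytes 55, size 56 → padding 1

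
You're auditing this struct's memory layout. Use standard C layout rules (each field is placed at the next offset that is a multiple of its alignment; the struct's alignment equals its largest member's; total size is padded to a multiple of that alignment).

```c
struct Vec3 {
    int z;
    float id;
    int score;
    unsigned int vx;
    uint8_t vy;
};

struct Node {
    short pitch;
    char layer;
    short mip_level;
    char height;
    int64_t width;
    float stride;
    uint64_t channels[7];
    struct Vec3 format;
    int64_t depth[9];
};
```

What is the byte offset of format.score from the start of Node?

88

Vec3: @0: z [4B, align 4] → 4; @4: id [4B, align 4] → 8; @8: score [4B, align 4] → 12; @12: vx [4B, align 4] → 16; @16: vy [1B, align 1] → 17; +3 tail pad (align 4); size 20, align 4
@0: pitch [2B, align 2] → 2
@2: layer [1B, align 1] → 3
+1 pad (align 2)
@4: mip_level [2B, align 2] → 6
@6: height [1B, align 1] → 7
+1 pad (align 8)
@8: width [8B, align 8] → 16
@16: stride [4B, align 4] → 20
+4 pad (align 8)
@24: channels [56B, align 8] → 80
@80: format [20B, align 4] → 100
within Vec3: score at 8
80 + 8 = 88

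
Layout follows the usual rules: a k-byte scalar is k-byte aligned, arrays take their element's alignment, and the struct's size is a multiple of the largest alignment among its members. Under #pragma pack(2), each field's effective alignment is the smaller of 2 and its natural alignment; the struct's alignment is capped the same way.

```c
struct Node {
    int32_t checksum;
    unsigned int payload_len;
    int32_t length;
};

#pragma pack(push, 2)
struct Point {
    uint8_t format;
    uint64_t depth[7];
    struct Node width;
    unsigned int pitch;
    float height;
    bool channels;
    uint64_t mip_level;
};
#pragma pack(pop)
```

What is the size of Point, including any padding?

88 bytes

Node: @0: checksum [4B, align 4] → 4; @4: payload_len [4B, align 4] → 8; @8: length [4B, align 4] → 12; size 12, align 4
@0: format [1B, align 1] → 1
+1 pad (align 2)
@2: depth [56B, align 2] → 58
@58: width [12B, align 2] → 70
@70: pitch [4B, align 2] → 74
@74: height [4B, align 2] → 78
@78: channels [1B, align 1] → 79
+1 pad (align 2)
@80: mip_level [8B, align 2] → 88
size 88, align 2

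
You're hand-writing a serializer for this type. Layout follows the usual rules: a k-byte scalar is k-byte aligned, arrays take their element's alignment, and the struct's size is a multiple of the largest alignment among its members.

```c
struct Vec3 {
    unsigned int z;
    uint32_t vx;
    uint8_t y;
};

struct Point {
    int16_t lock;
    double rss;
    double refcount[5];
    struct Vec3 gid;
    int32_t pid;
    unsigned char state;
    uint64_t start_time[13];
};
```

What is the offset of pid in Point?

Vec3: z at 0 (size 4, align 4) → ends 4; vx at 4 (size 4, align 4) → ends 8; y at 8 (size 1, align 1) → ends 9; tail pad 3 to reach multiple of 4; total 12 bytes, alignment 4
lock at 0 (size 2, align 2) → ends 2
pad 6 to align 8 for rss
rss at 8 (size 8, align 8) → ends 16
refcount at 16 (size 40, align 8) → ends 56
gid at 56 (size 12, align 4) → ends 68
pid at 68 (size 4, align 4) → ends 72

68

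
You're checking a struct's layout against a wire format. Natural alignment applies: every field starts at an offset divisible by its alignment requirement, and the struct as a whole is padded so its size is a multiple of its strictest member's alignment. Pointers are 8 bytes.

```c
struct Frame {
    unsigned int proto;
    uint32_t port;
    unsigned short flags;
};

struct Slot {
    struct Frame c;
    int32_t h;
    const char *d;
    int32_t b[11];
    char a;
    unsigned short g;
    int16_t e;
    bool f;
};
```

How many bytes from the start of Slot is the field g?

Frame: 0..4  proto  (4B, 4-aligned); 4..8  port  (4B, 4-aligned); 8..10  flags  (2B, 2-aligned); 10..12  -- tail padding (2B); sizeof = 12, alignof = 4
0..12  c  (12B, 4-aligned)
12..16  h  (4B, 4-aligned)
16..24  d  (8B, 8-aligned)
24..68  b  (44B, 4-aligned)
68..69  a  (1B, 1-aligned)
69..70  -- padding (1B)
70..72  g  (2B, 2-aligned)

70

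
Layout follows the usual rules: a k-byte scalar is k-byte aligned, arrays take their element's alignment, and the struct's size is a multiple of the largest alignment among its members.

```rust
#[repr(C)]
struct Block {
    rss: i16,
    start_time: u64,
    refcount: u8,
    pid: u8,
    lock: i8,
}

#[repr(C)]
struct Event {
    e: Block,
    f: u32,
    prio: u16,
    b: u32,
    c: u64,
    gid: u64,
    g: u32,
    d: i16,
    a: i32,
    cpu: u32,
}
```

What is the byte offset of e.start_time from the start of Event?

8

Block: @0: rss [2B, align 2] → 2; +6 pad (align 8); @8: start_time [8B, align 8] → 16; @16: refcount [1B, align 1] → 17; @17: pid [1B, align 1] → 18; @18: lock [1B, align 1] → 19; +5 tail pad (align 8); size 24, align 8
@0: e [24B, align 8] → 24
within Block: start_time at 8
0 + 8 = 8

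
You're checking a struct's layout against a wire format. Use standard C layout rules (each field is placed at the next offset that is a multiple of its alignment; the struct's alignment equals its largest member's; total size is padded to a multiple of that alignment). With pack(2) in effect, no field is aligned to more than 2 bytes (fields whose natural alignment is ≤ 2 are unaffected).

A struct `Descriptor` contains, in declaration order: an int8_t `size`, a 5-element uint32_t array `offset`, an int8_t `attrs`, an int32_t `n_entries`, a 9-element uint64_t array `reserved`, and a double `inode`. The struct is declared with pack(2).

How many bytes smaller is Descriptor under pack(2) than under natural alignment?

4

natural layout:
  0..1  size  (1B, 1-aligned)
  1..4  -- padding (3B)
  4..24  offset  (20B, 4-aligned)
  24..25  attrs  (1B, 1-aligned)
  25..28  -- padding (3B)
  28..32  n_entries  (4B, 4-aligned)
  32..104  reserved  (72B, 8-aligned)
  104..112  inode  (8B, 8-aligned)
  sizeof = 112, alignof = 8
packed(2) layout:
  0..1  size  (1B, 1-aligned)
  1..2  -- padding (1B)
  2..22  offset  (20B, 2-aligned)
  22..23  attrs  (1B, 1-aligned)
  23..24  -- padding (1B)
  24..28  n_entries  (4B, 2-aligned)
  28..100  reserved  (72B, 2-aligned)
  100..108  inode  (8B, 2-aligned)
  sizeof = 108, alignof = 2
112 − 108 = 4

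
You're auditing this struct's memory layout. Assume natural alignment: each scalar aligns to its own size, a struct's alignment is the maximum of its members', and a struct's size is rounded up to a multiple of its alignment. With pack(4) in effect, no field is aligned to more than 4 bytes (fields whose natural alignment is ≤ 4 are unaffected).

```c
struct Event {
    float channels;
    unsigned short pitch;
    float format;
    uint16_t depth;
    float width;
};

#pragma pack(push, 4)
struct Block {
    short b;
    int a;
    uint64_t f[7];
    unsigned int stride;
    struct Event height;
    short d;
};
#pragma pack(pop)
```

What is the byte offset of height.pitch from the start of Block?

Event: 0..4  channels  (4B, 4-aligned); 4..6  pitch  (2B, 2-aligned); 6..8  -- padding (2B); 8..12  format  (4B, 4-aligned); 12..14  depth  (2B, 2-aligned); 14..16  -- padding (2B); 16..20  width  (4B, 4-aligned); sizeof = 20, alignof = 4
0..2  b  (2B, 2-aligned)
2..4  -- padding (2B)
4..8  a  (4B, 4-aligned)
8..64  f  (56B, 4-aligned)
64..68  stride  (4B, 4-aligned)
68..88  height  (20B, 4-aligned)
within Event: pitch at 4
68 + 4 = 72

72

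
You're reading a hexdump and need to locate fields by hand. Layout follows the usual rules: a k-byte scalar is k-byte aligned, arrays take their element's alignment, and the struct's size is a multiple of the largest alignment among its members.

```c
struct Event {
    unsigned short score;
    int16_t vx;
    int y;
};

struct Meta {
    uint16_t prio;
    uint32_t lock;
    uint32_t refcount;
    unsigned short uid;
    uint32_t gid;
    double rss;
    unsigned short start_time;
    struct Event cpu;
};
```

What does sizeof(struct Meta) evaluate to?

48

Event: @0: score [2B, align 2] → 2; @2: vx [2B, align 2] → 4; @4: y [4B, align 4] → 8; size 8, align 4
@0: prio [2B, align 2] → 2
+2 pad (align 4)
@4: lock [4B, align 4] → 8
@8: refcount [4B, align 4] → 12
@12: uid [2B, align 2] → 14
+2 pad (align 4)
@16: gid [4B, align 4] → 20
+4 pad (align 8)
@24: rss [8B, align 8] → 32
@32: start_time [2B, align 2] → 34
+2 pad (align 4)
@36: cpu [8B, align 4] → 44
+4 tail pad (align 8)
size 48, align 8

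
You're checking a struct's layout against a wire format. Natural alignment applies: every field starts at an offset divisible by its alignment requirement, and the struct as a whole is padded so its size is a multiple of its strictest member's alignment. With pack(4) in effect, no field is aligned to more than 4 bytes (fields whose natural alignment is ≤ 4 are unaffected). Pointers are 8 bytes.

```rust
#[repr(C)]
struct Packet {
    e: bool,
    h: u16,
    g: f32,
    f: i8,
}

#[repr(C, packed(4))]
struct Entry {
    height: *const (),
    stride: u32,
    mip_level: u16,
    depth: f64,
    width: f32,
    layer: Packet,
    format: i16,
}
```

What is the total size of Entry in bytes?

Packet: @0: e [1B, align 1] → 1; +1 pad (align 2); @2: h [2B, align 2] → 4; @4: g [4B, align 4] → 8; @8: f [1B, align 1] → 9; +3 tail pad (align 4); size 12, align 4
@0: height [8B, align 4] → 8
@8: stride [4B, align 4] → 12
@12: mip_level [2B, align 2] → 14
+2 pad (align 4)
@16: depth [8B, align 4] → 24
@24: width [4B, align 4] → 28
@28: layer [12B, align 4] → 40
@40: format [2B, align 2] → 42
+2 tail pad (align 4)
size 44, align 4

44 bytes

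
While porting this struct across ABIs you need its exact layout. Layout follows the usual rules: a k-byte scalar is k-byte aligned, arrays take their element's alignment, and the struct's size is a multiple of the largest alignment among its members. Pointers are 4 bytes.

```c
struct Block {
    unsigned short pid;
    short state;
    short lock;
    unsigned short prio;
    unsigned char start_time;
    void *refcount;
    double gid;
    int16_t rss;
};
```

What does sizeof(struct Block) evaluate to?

32 bytes

pid at 0 (size 2, align 2) → ends 2
state at 2 (size 2, align 2) → ends 4
lock at 4 (size 2, align 2) → ends 6
prio at 6 (size 2, align 2) → ends 8
start_time at 8 (size 1, align 1) → ends 9
pad 3 to align 4 for refcount
refcount at 12 (size 4, align 4) → ends 16
gid at 16 (size 8, align 8) → ends 24
rss at 24 (size 2, align 2) → ends 26
tail pad 6 to reach multiple of 8
total 32 bytes, alignment 8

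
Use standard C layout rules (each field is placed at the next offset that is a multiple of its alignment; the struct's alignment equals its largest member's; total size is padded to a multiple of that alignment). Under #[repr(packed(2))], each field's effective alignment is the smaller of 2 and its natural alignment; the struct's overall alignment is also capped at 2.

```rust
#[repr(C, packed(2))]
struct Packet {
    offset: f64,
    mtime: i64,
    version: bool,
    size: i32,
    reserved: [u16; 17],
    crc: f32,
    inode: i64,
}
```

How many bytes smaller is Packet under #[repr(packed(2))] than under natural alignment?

4

natural layout:
  @0: offset [8B, align 8] → 8
  @8: mtime [8B, align 8] → 16
  @16: version [1B, align 1] → 17
  +3 pad (align 4)
  @20: size [4B, align 4] → 24
  @24: reserved [34B, align 2] → 58
  +2 pad (align 4)
  @60: crc [4B, align 4] → 64
  @64: inode [8B, align 8] → 72
  size 72, align 8
packed(2) layout:
  @0: offset [8B, align 2] → 8
  @8: mtime [8B, align 2] → 16
  @16: version [1B, align 1] → 17
  +1 pad (align 2)
  @18: size [4B, align 2] → 22
  @22: reserved [34B, align 2] → 56
  @56: crc [4B, align 2] → 60
  @60: inode [8B, align 2] → 68
  size 68, align 2
72 − 68 = 4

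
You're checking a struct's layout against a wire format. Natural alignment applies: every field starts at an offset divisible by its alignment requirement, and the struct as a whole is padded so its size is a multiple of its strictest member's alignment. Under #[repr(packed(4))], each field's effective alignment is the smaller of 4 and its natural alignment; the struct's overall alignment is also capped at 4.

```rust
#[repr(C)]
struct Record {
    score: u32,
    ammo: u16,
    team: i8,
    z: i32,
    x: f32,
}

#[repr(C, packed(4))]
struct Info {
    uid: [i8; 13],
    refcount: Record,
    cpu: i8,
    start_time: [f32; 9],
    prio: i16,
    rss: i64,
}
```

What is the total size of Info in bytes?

84 bytes

Record: score at 0 (size 4, align 4) → ends 4; ammo at 4 (size 2, align 2) → ends 6; team at 6 (size 1, align 1) → ends 7; pad 1 to align 4 for z; z at 8 (size 4, align 4) → ends 12; x at 12 (size 4, align 4) → ends 16; total 16 bytes, alignment 4
uid at 0 (size 13, align 1) → ends 13
pad 3 to align 4 for refcount
refcount at 16 (size 16, align 4) → ends 32
cpu at 32 (size 1, align 1) → ends 33
pad 3 to align 4 for start_time
start_time at 36 (size 36, align 4) → ends 72
prio at 72 (size 2, align 2) → ends 74
pad 2 to align 4 for rss
rss at 76 (size 8, align 4) → ends 84
total 84 bytes, alignment 4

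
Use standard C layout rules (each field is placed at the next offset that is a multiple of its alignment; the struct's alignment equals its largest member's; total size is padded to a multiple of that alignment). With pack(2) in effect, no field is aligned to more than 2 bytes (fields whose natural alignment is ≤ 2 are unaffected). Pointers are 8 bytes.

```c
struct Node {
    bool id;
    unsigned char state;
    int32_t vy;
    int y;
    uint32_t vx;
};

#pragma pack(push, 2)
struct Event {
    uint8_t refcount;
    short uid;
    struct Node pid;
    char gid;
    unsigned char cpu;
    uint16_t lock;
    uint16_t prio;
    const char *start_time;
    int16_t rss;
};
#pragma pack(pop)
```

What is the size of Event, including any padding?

36 bytes

Node: @0: id [1B, align 1] → 1; @1: state [1B, align 1] → 2; +2 pad (align 4); @4: vy [4B, align 4] → 8; @8: y [4B, align 4] → 12; @12: vx [4B, align 4] → 16; size 16, align 4
@0: refcount [1B, align 1] → 1
+1 pad (align 2)
@2: uid [2B, align 2] → 4
@4: pid [16B, align 2] → 20
@20: gid [1B, align 1] → 21
@21: cpu [1B, align 1] → 22
@22: lock [2B, align 2] → 24
@24: prio [2B, align 2] → 26
@26: start_time [8B, align 2] → 34
@34: rss [2B, align 2] → 36
size 36, align 2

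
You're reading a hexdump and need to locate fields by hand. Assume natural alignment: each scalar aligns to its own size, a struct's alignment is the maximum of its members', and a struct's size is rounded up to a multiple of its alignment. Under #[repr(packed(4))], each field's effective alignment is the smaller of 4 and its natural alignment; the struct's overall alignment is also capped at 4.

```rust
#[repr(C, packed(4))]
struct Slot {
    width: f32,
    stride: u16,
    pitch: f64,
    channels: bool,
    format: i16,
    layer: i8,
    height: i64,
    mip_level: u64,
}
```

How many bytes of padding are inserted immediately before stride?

0

width at 0 (size 4, align 4) → ends 4
stride at 4 (size 2, align 2) → ends 6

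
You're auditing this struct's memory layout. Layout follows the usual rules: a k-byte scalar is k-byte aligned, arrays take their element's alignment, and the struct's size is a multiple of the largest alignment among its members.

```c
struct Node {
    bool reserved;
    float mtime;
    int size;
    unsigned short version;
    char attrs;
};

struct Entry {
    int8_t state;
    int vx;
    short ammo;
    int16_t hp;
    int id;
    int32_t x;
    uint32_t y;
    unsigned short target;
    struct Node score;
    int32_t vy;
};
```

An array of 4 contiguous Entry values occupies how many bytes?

192

Node: 0..1  reserved  (1B, 1-aligned); 1..4  -- padding (3B); 4..8  mtime  (4B, 4-aligned); 8..12  size  (4B, 4-aligned); 12..14  version  (2B, 2-aligned); 14..15  attrs  (1B, 1-aligned); 15..16  -- tail padding (1B); sizeof = 16, alignof = 4
0..1  state  (1B, 1-aligned)
1..4  -- padding (3B)
4..8  vx  (4B, 4-aligned)
8..10  ammo  (2B, 2-aligned)
10..12  hp  (2B, 2-aligned)
12..16  id  (4B, 4-aligned)
16..20  x  (4B, 4-aligned)
20..24  y  (4B, 4-aligned)
24..26  target  (2B, 2-aligned)
26..28  -- padding (2B)
28..44  score  (16B, 4-aligned)
44..48  vy  (4B, 4-aligned)
sizeof = 48, alignof = 4
array of 4: 4 × 48 = 192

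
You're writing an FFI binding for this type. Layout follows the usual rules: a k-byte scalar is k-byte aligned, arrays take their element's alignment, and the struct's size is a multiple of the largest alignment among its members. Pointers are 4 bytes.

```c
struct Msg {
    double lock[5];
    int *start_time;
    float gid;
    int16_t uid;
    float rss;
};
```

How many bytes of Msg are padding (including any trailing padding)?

0..40  lock  (40B, 8-aligned)
40..44  start_time  (4B, 4-aligned)
44..48  gid  (4B, 4-aligned)
48..50  uid  (2B, 2-aligned)
50..52  -- padding (2B)
52..56  rss  (4B, 4-aligned)
sizeof = 56, alignof = 8
data bytes 54, size 56 → padding 2

2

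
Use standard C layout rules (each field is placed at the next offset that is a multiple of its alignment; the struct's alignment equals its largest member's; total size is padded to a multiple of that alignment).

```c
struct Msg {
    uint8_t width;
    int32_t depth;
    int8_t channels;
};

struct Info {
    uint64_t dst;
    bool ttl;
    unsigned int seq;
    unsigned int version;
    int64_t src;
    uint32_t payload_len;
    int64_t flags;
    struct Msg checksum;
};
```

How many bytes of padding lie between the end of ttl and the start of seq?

3

Msg: width at 0 (size 1, align 1) → ends 1; pad 3 to align 4 for depth; depth at 4 (size 4, align 4) → ends 8; channels at 8 (size 1, align 1) → ends 9; tail pad 3 to reach multiple of 4; total 12 bytes, alignment 4
dst at 0 (size 8, align 8) → ends 8
ttl at 8 (size 1, align 1) → ends 9
pad 3 to align 4 for seq
seq at 12 (size 4, align 4) → ends 16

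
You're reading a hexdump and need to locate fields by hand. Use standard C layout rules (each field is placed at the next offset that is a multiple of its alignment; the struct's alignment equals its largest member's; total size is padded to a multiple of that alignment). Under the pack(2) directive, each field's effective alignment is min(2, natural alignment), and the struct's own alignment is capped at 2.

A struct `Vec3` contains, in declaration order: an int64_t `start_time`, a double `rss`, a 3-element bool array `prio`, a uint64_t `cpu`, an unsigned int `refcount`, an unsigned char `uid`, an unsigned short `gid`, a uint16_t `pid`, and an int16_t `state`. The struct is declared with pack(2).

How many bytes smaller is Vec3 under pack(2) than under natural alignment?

natural layout:
  @0: start_time [8B, align 8] → 8
  @8: rss [8B, align 8] → 16
  @16: prio [3B, align 1] → 19
  +5 pad (align 8)
  @24: cpu [8B, align 8] → 32
  @32: refcount [4B, align 4] → 36
  @36: uid [1B, align 1] → 37
  +1 pad (align 2)
  @38: gid [2B, align 2] → 40
  @40: pid [2B, align 2] → 42
  @42: state [2B, align 2] → 44
  +4 tail pad (align 8)
  size 48, align 8
packed(2) layout:
  @0: start_time [8B, align 2] → 8
  @8: rss [8B, align 2] → 16
  @16: prio [3B, align 1] → 19
  +1 pad (align 2)
  @20: cpu [8B, align 2] → 28
  @28: refcount [4B, align 2] → 32
  @32: uid [1B, align 1] → 33
  +1 pad (align 2)
  @34: gid [2B, align 2] → 36
  @36: pid [2B, align 2] → 38
  @38: state [2B, align 2] → 40
  size 40, align 2
48 − 40 = 8

8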